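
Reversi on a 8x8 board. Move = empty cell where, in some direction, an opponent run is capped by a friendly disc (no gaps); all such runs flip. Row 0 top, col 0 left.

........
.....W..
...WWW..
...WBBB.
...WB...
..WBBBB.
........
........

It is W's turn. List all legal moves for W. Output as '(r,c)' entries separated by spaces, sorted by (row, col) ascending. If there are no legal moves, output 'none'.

Answer: (3,7) (4,5) (4,6) (4,7) (5,7) (6,3) (6,4) (6,5) (6,6)

Derivation:
(2,6): no bracket -> illegal
(2,7): no bracket -> illegal
(3,7): flips 3 -> legal
(4,2): no bracket -> illegal
(4,5): flips 3 -> legal
(4,6): flips 1 -> legal
(4,7): flips 1 -> legal
(5,7): flips 4 -> legal
(6,2): no bracket -> illegal
(6,3): flips 1 -> legal
(6,4): flips 3 -> legal
(6,5): flips 1 -> legal
(6,6): flips 2 -> legal
(6,7): no bracket -> illegal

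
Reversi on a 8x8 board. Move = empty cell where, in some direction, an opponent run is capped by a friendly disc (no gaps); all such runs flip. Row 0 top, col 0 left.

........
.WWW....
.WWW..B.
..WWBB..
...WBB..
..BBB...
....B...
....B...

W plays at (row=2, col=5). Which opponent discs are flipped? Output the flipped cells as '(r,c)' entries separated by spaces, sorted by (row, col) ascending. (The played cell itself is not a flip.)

Answer: (3,4)

Derivation:
Dir NW: first cell '.' (not opp) -> no flip
Dir N: first cell '.' (not opp) -> no flip
Dir NE: first cell '.' (not opp) -> no flip
Dir W: first cell '.' (not opp) -> no flip
Dir E: opp run (2,6), next='.' -> no flip
Dir SW: opp run (3,4) capped by W -> flip
Dir S: opp run (3,5) (4,5), next='.' -> no flip
Dir SE: first cell '.' (not opp) -> no flip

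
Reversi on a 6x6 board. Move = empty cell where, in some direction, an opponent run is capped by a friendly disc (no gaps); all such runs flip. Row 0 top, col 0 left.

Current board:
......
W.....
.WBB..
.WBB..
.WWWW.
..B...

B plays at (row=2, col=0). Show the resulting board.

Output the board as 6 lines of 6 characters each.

Place B at (2,0); scan 8 dirs for brackets.
Dir NW: edge -> no flip
Dir N: opp run (1,0), next='.' -> no flip
Dir NE: first cell '.' (not opp) -> no flip
Dir W: edge -> no flip
Dir E: opp run (2,1) capped by B -> flip
Dir SW: edge -> no flip
Dir S: first cell '.' (not opp) -> no flip
Dir SE: opp run (3,1) (4,2), next='.' -> no flip
All flips: (2,1)

Answer: ......
W.....
BBBB..
.WBB..
.WWWW.
..B...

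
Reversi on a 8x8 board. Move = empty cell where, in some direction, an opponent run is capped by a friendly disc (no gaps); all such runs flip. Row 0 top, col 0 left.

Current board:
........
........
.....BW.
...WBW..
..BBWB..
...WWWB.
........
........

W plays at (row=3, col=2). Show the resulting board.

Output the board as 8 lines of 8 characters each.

Place W at (3,2); scan 8 dirs for brackets.
Dir NW: first cell '.' (not opp) -> no flip
Dir N: first cell '.' (not opp) -> no flip
Dir NE: first cell '.' (not opp) -> no flip
Dir W: first cell '.' (not opp) -> no flip
Dir E: first cell 'W' (not opp) -> no flip
Dir SW: first cell '.' (not opp) -> no flip
Dir S: opp run (4,2), next='.' -> no flip
Dir SE: opp run (4,3) capped by W -> flip
All flips: (4,3)

Answer: ........
........
.....BW.
..WWBW..
..BWWB..
...WWWB.
........
........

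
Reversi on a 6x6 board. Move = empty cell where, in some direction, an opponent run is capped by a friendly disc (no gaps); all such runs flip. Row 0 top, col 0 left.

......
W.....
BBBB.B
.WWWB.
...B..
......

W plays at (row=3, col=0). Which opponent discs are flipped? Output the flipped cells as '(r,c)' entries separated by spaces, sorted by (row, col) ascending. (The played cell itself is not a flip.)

Answer: (2,0)

Derivation:
Dir NW: edge -> no flip
Dir N: opp run (2,0) capped by W -> flip
Dir NE: opp run (2,1), next='.' -> no flip
Dir W: edge -> no flip
Dir E: first cell 'W' (not opp) -> no flip
Dir SW: edge -> no flip
Dir S: first cell '.' (not opp) -> no flip
Dir SE: first cell '.' (not opp) -> no flip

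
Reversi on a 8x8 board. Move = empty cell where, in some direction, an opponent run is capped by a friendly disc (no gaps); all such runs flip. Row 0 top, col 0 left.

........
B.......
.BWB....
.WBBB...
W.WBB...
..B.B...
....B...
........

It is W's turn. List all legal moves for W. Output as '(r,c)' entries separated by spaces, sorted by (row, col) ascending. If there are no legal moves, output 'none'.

(0,0): no bracket -> illegal
(0,1): no bracket -> illegal
(1,1): flips 1 -> legal
(1,2): no bracket -> illegal
(1,3): no bracket -> illegal
(1,4): no bracket -> illegal
(2,0): flips 1 -> legal
(2,4): flips 2 -> legal
(2,5): no bracket -> illegal
(3,0): no bracket -> illegal
(3,5): flips 3 -> legal
(4,1): no bracket -> illegal
(4,5): flips 2 -> legal
(5,1): no bracket -> illegal
(5,3): no bracket -> illegal
(5,5): flips 2 -> legal
(6,1): no bracket -> illegal
(6,2): flips 1 -> legal
(6,3): no bracket -> illegal
(6,5): no bracket -> illegal
(7,3): no bracket -> illegal
(7,4): no bracket -> illegal
(7,5): no bracket -> illegal

Answer: (1,1) (2,0) (2,4) (3,5) (4,5) (5,5) (6,2)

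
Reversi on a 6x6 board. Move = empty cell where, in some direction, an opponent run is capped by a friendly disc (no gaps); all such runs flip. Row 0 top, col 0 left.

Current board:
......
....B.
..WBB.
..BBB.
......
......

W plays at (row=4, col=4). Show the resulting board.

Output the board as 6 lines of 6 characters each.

Answer: ......
....B.
..WBB.
..BWB.
....W.
......

Derivation:
Place W at (4,4); scan 8 dirs for brackets.
Dir NW: opp run (3,3) capped by W -> flip
Dir N: opp run (3,4) (2,4) (1,4), next='.' -> no flip
Dir NE: first cell '.' (not opp) -> no flip
Dir W: first cell '.' (not opp) -> no flip
Dir E: first cell '.' (not opp) -> no flip
Dir SW: first cell '.' (not opp) -> no flip
Dir S: first cell '.' (not opp) -> no flip
Dir SE: first cell '.' (not opp) -> no flip
All flips: (3,3)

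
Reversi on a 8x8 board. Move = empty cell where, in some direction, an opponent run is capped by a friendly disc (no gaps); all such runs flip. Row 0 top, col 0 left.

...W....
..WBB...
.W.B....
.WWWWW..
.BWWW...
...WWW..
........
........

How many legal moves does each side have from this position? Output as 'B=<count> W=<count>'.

Answer: B=4 W=6

Derivation:
-- B to move --
(0,1): flips 1 -> legal
(0,2): no bracket -> illegal
(0,4): no bracket -> illegal
(1,0): no bracket -> illegal
(1,1): flips 3 -> legal
(2,0): no bracket -> illegal
(2,2): no bracket -> illegal
(2,4): no bracket -> illegal
(2,5): no bracket -> illegal
(2,6): no bracket -> illegal
(3,0): no bracket -> illegal
(3,6): no bracket -> illegal
(4,0): no bracket -> illegal
(4,5): flips 4 -> legal
(4,6): no bracket -> illegal
(5,1): no bracket -> illegal
(5,2): no bracket -> illegal
(5,6): no bracket -> illegal
(6,2): no bracket -> illegal
(6,3): flips 3 -> legal
(6,4): no bracket -> illegal
(6,5): no bracket -> illegal
(6,6): no bracket -> illegal
B mobility = 4
-- W to move --
(0,2): no bracket -> illegal
(0,4): no bracket -> illegal
(0,5): flips 2 -> legal
(1,5): flips 2 -> legal
(2,2): no bracket -> illegal
(2,4): no bracket -> illegal
(2,5): flips 1 -> legal
(3,0): no bracket -> illegal
(4,0): flips 1 -> legal
(5,0): flips 1 -> legal
(5,1): flips 1 -> legal
(5,2): no bracket -> illegal
W mobility = 6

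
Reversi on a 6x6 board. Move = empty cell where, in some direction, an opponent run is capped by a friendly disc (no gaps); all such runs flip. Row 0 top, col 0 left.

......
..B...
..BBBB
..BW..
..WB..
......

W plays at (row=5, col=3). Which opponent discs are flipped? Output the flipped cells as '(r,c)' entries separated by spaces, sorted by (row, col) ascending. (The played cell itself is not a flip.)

Answer: (4,3)

Derivation:
Dir NW: first cell 'W' (not opp) -> no flip
Dir N: opp run (4,3) capped by W -> flip
Dir NE: first cell '.' (not opp) -> no flip
Dir W: first cell '.' (not opp) -> no flip
Dir E: first cell '.' (not opp) -> no flip
Dir SW: edge -> no flip
Dir S: edge -> no flip
Dir SE: edge -> no flip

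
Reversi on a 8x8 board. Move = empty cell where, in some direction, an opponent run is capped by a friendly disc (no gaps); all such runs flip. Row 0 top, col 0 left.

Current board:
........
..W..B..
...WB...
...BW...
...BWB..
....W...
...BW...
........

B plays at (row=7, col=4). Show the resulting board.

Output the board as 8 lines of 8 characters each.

Answer: ........
..W..B..
...WB...
...BB...
...BBB..
....B...
...BB...
....B...

Derivation:
Place B at (7,4); scan 8 dirs for brackets.
Dir NW: first cell 'B' (not opp) -> no flip
Dir N: opp run (6,4) (5,4) (4,4) (3,4) capped by B -> flip
Dir NE: first cell '.' (not opp) -> no flip
Dir W: first cell '.' (not opp) -> no flip
Dir E: first cell '.' (not opp) -> no flip
Dir SW: edge -> no flip
Dir S: edge -> no flip
Dir SE: edge -> no flip
All flips: (3,4) (4,4) (5,4) (6,4)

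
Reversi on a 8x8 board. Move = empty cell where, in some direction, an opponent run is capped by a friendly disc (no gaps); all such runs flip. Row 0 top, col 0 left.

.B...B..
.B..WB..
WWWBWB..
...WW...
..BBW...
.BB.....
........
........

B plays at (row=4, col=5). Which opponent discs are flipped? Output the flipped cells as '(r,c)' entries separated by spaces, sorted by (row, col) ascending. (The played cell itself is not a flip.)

Answer: (3,4) (4,4)

Derivation:
Dir NW: opp run (3,4) capped by B -> flip
Dir N: first cell '.' (not opp) -> no flip
Dir NE: first cell '.' (not opp) -> no flip
Dir W: opp run (4,4) capped by B -> flip
Dir E: first cell '.' (not opp) -> no flip
Dir SW: first cell '.' (not opp) -> no flip
Dir S: first cell '.' (not opp) -> no flip
Dir SE: first cell '.' (not opp) -> no flip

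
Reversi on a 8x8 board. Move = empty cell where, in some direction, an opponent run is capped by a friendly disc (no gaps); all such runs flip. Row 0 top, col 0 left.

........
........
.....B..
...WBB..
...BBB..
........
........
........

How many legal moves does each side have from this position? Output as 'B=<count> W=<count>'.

-- B to move --
(2,2): flips 1 -> legal
(2,3): flips 1 -> legal
(2,4): no bracket -> illegal
(3,2): flips 1 -> legal
(4,2): no bracket -> illegal
B mobility = 3
-- W to move --
(1,4): no bracket -> illegal
(1,5): no bracket -> illegal
(1,6): no bracket -> illegal
(2,3): no bracket -> illegal
(2,4): no bracket -> illegal
(2,6): no bracket -> illegal
(3,2): no bracket -> illegal
(3,6): flips 2 -> legal
(4,2): no bracket -> illegal
(4,6): no bracket -> illegal
(5,2): no bracket -> illegal
(5,3): flips 1 -> legal
(5,4): no bracket -> illegal
(5,5): flips 1 -> legal
(5,6): no bracket -> illegal
W mobility = 3

Answer: B=3 W=3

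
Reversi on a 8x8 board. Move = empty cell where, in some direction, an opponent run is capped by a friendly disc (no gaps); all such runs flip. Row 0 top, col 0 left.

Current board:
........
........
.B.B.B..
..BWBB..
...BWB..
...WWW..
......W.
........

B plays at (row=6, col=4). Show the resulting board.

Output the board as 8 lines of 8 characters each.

Answer: ........
........
.B.B.B..
..BWBB..
...BBB..
...WBW..
....B.W.
........

Derivation:
Place B at (6,4); scan 8 dirs for brackets.
Dir NW: opp run (5,3), next='.' -> no flip
Dir N: opp run (5,4) (4,4) capped by B -> flip
Dir NE: opp run (5,5), next='.' -> no flip
Dir W: first cell '.' (not opp) -> no flip
Dir E: first cell '.' (not opp) -> no flip
Dir SW: first cell '.' (not opp) -> no flip
Dir S: first cell '.' (not opp) -> no flip
Dir SE: first cell '.' (not opp) -> no flip
All flips: (4,4) (5,4)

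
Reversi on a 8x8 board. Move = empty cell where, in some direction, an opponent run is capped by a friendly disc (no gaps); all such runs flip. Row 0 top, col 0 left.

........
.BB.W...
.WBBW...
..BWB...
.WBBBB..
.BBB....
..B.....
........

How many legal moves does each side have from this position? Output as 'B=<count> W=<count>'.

-- B to move --
(0,3): no bracket -> illegal
(0,4): flips 2 -> legal
(0,5): flips 1 -> legal
(1,0): flips 1 -> legal
(1,3): no bracket -> illegal
(1,5): flips 2 -> legal
(2,0): flips 1 -> legal
(2,5): flips 1 -> legal
(3,0): flips 2 -> legal
(3,1): flips 2 -> legal
(3,5): no bracket -> illegal
(4,0): flips 1 -> legal
(5,0): flips 1 -> legal
B mobility = 10
-- W to move --
(0,0): flips 2 -> legal
(0,1): flips 1 -> legal
(0,2): no bracket -> illegal
(0,3): flips 1 -> legal
(1,0): no bracket -> illegal
(1,3): flips 1 -> legal
(2,0): no bracket -> illegal
(2,5): no bracket -> illegal
(3,1): flips 1 -> legal
(3,5): flips 1 -> legal
(3,6): no bracket -> illegal
(4,0): no bracket -> illegal
(4,6): flips 4 -> legal
(5,0): no bracket -> illegal
(5,4): flips 4 -> legal
(5,5): flips 1 -> legal
(5,6): no bracket -> illegal
(6,0): flips 2 -> legal
(6,1): flips 1 -> legal
(6,3): flips 3 -> legal
(6,4): no bracket -> illegal
(7,1): no bracket -> illegal
(7,2): no bracket -> illegal
(7,3): no bracket -> illegal
W mobility = 12

Answer: B=10 W=12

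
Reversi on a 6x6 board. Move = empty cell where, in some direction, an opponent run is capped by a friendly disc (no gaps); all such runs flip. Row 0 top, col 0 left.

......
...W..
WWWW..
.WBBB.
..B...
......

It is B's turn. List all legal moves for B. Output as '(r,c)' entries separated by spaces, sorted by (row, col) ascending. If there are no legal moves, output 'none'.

(0,2): no bracket -> illegal
(0,3): flips 2 -> legal
(0,4): no bracket -> illegal
(1,0): flips 1 -> legal
(1,1): flips 1 -> legal
(1,2): flips 2 -> legal
(1,4): flips 1 -> legal
(2,4): no bracket -> illegal
(3,0): flips 1 -> legal
(4,0): no bracket -> illegal
(4,1): no bracket -> illegal

Answer: (0,3) (1,0) (1,1) (1,2) (1,4) (3,0)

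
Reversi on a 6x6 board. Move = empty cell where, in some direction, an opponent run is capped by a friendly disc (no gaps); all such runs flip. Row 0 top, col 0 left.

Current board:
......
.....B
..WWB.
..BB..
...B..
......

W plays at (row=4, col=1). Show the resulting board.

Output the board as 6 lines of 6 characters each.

Answer: ......
.....B
..WWB.
..WB..
.W.B..
......

Derivation:
Place W at (4,1); scan 8 dirs for brackets.
Dir NW: first cell '.' (not opp) -> no flip
Dir N: first cell '.' (not opp) -> no flip
Dir NE: opp run (3,2) capped by W -> flip
Dir W: first cell '.' (not opp) -> no flip
Dir E: first cell '.' (not opp) -> no flip
Dir SW: first cell '.' (not opp) -> no flip
Dir S: first cell '.' (not opp) -> no flip
Dir SE: first cell '.' (not opp) -> no flip
All flips: (3,2)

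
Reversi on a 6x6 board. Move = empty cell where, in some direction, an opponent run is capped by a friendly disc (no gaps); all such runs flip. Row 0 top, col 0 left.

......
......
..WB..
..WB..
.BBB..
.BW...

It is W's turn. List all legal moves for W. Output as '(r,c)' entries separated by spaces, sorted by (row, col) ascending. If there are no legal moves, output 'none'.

(1,2): no bracket -> illegal
(1,3): no bracket -> illegal
(1,4): flips 1 -> legal
(2,4): flips 1 -> legal
(3,0): flips 1 -> legal
(3,1): no bracket -> illegal
(3,4): flips 2 -> legal
(4,0): no bracket -> illegal
(4,4): flips 1 -> legal
(5,0): flips 2 -> legal
(5,3): no bracket -> illegal
(5,4): flips 1 -> legal

Answer: (1,4) (2,4) (3,0) (3,4) (4,4) (5,0) (5,4)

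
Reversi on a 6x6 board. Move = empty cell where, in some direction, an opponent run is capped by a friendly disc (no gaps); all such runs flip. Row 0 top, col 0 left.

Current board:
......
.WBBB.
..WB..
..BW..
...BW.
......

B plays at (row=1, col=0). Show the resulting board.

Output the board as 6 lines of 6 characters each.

Place B at (1,0); scan 8 dirs for brackets.
Dir NW: edge -> no flip
Dir N: first cell '.' (not opp) -> no flip
Dir NE: first cell '.' (not opp) -> no flip
Dir W: edge -> no flip
Dir E: opp run (1,1) capped by B -> flip
Dir SW: edge -> no flip
Dir S: first cell '.' (not opp) -> no flip
Dir SE: first cell '.' (not opp) -> no flip
All flips: (1,1)

Answer: ......
BBBBB.
..WB..
..BW..
...BW.
......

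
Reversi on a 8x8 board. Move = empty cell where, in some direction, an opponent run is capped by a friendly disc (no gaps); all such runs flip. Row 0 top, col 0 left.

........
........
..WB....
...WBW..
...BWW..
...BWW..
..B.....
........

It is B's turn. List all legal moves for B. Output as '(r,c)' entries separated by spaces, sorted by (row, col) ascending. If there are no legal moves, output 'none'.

(1,1): no bracket -> illegal
(1,2): no bracket -> illegal
(1,3): no bracket -> illegal
(2,1): flips 1 -> legal
(2,4): no bracket -> illegal
(2,5): no bracket -> illegal
(2,6): flips 2 -> legal
(3,1): no bracket -> illegal
(3,2): flips 1 -> legal
(3,6): flips 1 -> legal
(4,2): no bracket -> illegal
(4,6): flips 2 -> legal
(5,6): flips 3 -> legal
(6,3): no bracket -> illegal
(6,4): flips 2 -> legal
(6,5): flips 1 -> legal
(6,6): no bracket -> illegal

Answer: (2,1) (2,6) (3,2) (3,6) (4,6) (5,6) (6,4) (6,5)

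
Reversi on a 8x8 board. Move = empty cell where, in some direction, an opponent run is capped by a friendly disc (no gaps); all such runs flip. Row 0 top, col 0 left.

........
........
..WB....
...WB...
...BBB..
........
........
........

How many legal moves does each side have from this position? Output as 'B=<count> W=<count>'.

Answer: B=3 W=5

Derivation:
-- B to move --
(1,1): flips 2 -> legal
(1,2): no bracket -> illegal
(1,3): no bracket -> illegal
(2,1): flips 1 -> legal
(2,4): no bracket -> illegal
(3,1): no bracket -> illegal
(3,2): flips 1 -> legal
(4,2): no bracket -> illegal
B mobility = 3
-- W to move --
(1,2): no bracket -> illegal
(1,3): flips 1 -> legal
(1,4): no bracket -> illegal
(2,4): flips 1 -> legal
(2,5): no bracket -> illegal
(3,2): no bracket -> illegal
(3,5): flips 1 -> legal
(3,6): no bracket -> illegal
(4,2): no bracket -> illegal
(4,6): no bracket -> illegal
(5,2): no bracket -> illegal
(5,3): flips 1 -> legal
(5,4): no bracket -> illegal
(5,5): flips 1 -> legal
(5,6): no bracket -> illegal
W mobility = 5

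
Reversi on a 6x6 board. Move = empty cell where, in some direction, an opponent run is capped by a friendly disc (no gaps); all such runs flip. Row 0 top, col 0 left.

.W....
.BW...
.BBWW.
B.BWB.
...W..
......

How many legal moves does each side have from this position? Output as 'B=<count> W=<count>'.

Answer: B=8 W=10

Derivation:
-- B to move --
(0,0): no bracket -> illegal
(0,2): flips 1 -> legal
(0,3): flips 1 -> legal
(1,0): no bracket -> illegal
(1,3): flips 1 -> legal
(1,4): flips 2 -> legal
(1,5): no bracket -> illegal
(2,5): flips 2 -> legal
(3,5): no bracket -> illegal
(4,2): no bracket -> illegal
(4,4): flips 1 -> legal
(5,2): flips 1 -> legal
(5,3): no bracket -> illegal
(5,4): flips 1 -> legal
B mobility = 8
-- W to move --
(0,0): flips 2 -> legal
(0,2): no bracket -> illegal
(1,0): flips 3 -> legal
(1,3): no bracket -> illegal
(2,0): flips 2 -> legal
(2,5): flips 1 -> legal
(3,1): flips 3 -> legal
(3,5): flips 1 -> legal
(4,0): no bracket -> illegal
(4,1): flips 1 -> legal
(4,2): flips 2 -> legal
(4,4): flips 1 -> legal
(4,5): flips 1 -> legal
W mobility = 10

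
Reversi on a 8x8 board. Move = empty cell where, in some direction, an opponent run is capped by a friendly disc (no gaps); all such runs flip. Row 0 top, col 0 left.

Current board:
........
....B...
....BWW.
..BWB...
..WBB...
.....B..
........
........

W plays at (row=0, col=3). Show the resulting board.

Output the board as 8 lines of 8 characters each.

Place W at (0,3); scan 8 dirs for brackets.
Dir NW: edge -> no flip
Dir N: edge -> no flip
Dir NE: edge -> no flip
Dir W: first cell '.' (not opp) -> no flip
Dir E: first cell '.' (not opp) -> no flip
Dir SW: first cell '.' (not opp) -> no flip
Dir S: first cell '.' (not opp) -> no flip
Dir SE: opp run (1,4) capped by W -> flip
All flips: (1,4)

Answer: ...W....
....W...
....BWW.
..BWB...
..WBB...
.....B..
........
........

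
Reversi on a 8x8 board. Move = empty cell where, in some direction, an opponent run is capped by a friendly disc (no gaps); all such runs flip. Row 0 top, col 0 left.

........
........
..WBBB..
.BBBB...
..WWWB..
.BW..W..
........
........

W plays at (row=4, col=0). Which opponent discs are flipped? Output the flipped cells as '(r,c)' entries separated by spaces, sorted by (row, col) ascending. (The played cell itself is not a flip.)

Answer: (3,1)

Derivation:
Dir NW: edge -> no flip
Dir N: first cell '.' (not opp) -> no flip
Dir NE: opp run (3,1) capped by W -> flip
Dir W: edge -> no flip
Dir E: first cell '.' (not opp) -> no flip
Dir SW: edge -> no flip
Dir S: first cell '.' (not opp) -> no flip
Dir SE: opp run (5,1), next='.' -> no flip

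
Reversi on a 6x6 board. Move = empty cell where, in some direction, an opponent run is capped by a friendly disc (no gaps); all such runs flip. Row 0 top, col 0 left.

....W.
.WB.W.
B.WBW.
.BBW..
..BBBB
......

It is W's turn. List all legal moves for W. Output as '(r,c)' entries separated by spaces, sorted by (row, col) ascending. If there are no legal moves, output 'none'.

Answer: (0,2) (1,3) (3,0) (4,0) (4,1) (5,1) (5,2) (5,3) (5,5)

Derivation:
(0,1): no bracket -> illegal
(0,2): flips 1 -> legal
(0,3): no bracket -> illegal
(1,0): no bracket -> illegal
(1,3): flips 2 -> legal
(2,1): no bracket -> illegal
(3,0): flips 2 -> legal
(3,4): no bracket -> illegal
(3,5): no bracket -> illegal
(4,0): flips 1 -> legal
(4,1): flips 2 -> legal
(5,1): flips 1 -> legal
(5,2): flips 2 -> legal
(5,3): flips 1 -> legal
(5,4): no bracket -> illegal
(5,5): flips 1 -> legal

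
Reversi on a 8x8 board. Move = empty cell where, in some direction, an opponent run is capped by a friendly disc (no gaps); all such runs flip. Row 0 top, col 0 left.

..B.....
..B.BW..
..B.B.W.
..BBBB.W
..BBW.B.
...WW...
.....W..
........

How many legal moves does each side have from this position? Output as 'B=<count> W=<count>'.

-- B to move --
(0,4): no bracket -> illegal
(0,5): no bracket -> illegal
(0,6): flips 1 -> legal
(1,6): flips 1 -> legal
(1,7): flips 1 -> legal
(2,5): no bracket -> illegal
(2,7): no bracket -> illegal
(3,6): no bracket -> illegal
(4,5): flips 1 -> legal
(4,7): no bracket -> illegal
(5,2): no bracket -> illegal
(5,5): flips 1 -> legal
(5,6): no bracket -> illegal
(6,2): flips 2 -> legal
(6,3): flips 1 -> legal
(6,4): flips 3 -> legal
(6,6): no bracket -> illegal
(7,4): no bracket -> illegal
(7,5): no bracket -> illegal
(7,6): flips 2 -> legal
B mobility = 9
-- W to move --
(0,1): no bracket -> illegal
(0,3): no bracket -> illegal
(0,4): flips 3 -> legal
(0,5): no bracket -> illegal
(1,1): flips 2 -> legal
(1,3): flips 1 -> legal
(2,1): flips 2 -> legal
(2,3): flips 2 -> legal
(2,5): no bracket -> illegal
(3,1): flips 1 -> legal
(3,6): no bracket -> illegal
(4,1): flips 2 -> legal
(4,5): no bracket -> illegal
(4,7): no bracket -> illegal
(5,1): flips 3 -> legal
(5,2): no bracket -> illegal
(5,5): flips 1 -> legal
(5,6): no bracket -> illegal
(5,7): no bracket -> illegal
W mobility = 9

Answer: B=9 W=9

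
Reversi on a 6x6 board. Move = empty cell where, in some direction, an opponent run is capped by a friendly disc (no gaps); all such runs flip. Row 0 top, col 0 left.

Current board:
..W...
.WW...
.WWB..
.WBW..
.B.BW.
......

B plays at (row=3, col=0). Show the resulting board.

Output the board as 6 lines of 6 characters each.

Place B at (3,0); scan 8 dirs for brackets.
Dir NW: edge -> no flip
Dir N: first cell '.' (not opp) -> no flip
Dir NE: opp run (2,1) (1,2), next='.' -> no flip
Dir W: edge -> no flip
Dir E: opp run (3,1) capped by B -> flip
Dir SW: edge -> no flip
Dir S: first cell '.' (not opp) -> no flip
Dir SE: first cell 'B' (not opp) -> no flip
All flips: (3,1)

Answer: ..W...
.WW...
.WWB..
BBBW..
.B.BW.
......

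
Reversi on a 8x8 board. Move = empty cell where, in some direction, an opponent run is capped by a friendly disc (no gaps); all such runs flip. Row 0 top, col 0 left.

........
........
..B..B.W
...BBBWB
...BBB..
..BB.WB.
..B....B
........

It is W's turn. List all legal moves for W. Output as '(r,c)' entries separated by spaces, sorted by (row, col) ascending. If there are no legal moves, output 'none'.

Answer: (1,1) (1,4) (1,5) (3,2) (4,7) (5,4) (5,7)

Derivation:
(1,1): flips 3 -> legal
(1,2): no bracket -> illegal
(1,3): no bracket -> illegal
(1,4): flips 1 -> legal
(1,5): flips 3 -> legal
(1,6): no bracket -> illegal
(2,1): no bracket -> illegal
(2,3): no bracket -> illegal
(2,4): no bracket -> illegal
(2,6): no bracket -> illegal
(3,1): no bracket -> illegal
(3,2): flips 3 -> legal
(4,1): no bracket -> illegal
(4,2): no bracket -> illegal
(4,6): no bracket -> illegal
(4,7): flips 1 -> legal
(5,1): no bracket -> illegal
(5,4): flips 1 -> legal
(5,7): flips 1 -> legal
(6,1): no bracket -> illegal
(6,3): no bracket -> illegal
(6,4): no bracket -> illegal
(6,5): no bracket -> illegal
(6,6): no bracket -> illegal
(7,1): no bracket -> illegal
(7,2): no bracket -> illegal
(7,3): no bracket -> illegal
(7,6): no bracket -> illegal
(7,7): no bracket -> illegal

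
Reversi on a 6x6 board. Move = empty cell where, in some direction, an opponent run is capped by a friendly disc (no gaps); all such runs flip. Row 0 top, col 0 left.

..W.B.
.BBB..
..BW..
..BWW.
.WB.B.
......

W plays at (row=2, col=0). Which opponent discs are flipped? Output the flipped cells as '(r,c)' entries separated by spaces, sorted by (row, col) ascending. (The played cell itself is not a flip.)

Answer: (1,1)

Derivation:
Dir NW: edge -> no flip
Dir N: first cell '.' (not opp) -> no flip
Dir NE: opp run (1,1) capped by W -> flip
Dir W: edge -> no flip
Dir E: first cell '.' (not opp) -> no flip
Dir SW: edge -> no flip
Dir S: first cell '.' (not opp) -> no flip
Dir SE: first cell '.' (not opp) -> no flip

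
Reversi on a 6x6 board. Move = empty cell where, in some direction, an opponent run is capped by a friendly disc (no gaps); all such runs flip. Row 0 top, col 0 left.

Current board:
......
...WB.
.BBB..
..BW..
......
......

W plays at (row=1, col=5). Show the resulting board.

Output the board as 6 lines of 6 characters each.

Place W at (1,5); scan 8 dirs for brackets.
Dir NW: first cell '.' (not opp) -> no flip
Dir N: first cell '.' (not opp) -> no flip
Dir NE: edge -> no flip
Dir W: opp run (1,4) capped by W -> flip
Dir E: edge -> no flip
Dir SW: first cell '.' (not opp) -> no flip
Dir S: first cell '.' (not opp) -> no flip
Dir SE: edge -> no flip
All flips: (1,4)

Answer: ......
...WWW
.BBB..
..BW..
......
......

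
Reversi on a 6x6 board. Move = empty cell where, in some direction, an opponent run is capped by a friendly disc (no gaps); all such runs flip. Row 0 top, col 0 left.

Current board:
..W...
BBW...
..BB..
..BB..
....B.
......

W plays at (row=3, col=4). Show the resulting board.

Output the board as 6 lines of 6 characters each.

Answer: ..W...
BBW...
..BW..
..BBW.
....B.
......

Derivation:
Place W at (3,4); scan 8 dirs for brackets.
Dir NW: opp run (2,3) capped by W -> flip
Dir N: first cell '.' (not opp) -> no flip
Dir NE: first cell '.' (not opp) -> no flip
Dir W: opp run (3,3) (3,2), next='.' -> no flip
Dir E: first cell '.' (not opp) -> no flip
Dir SW: first cell '.' (not opp) -> no flip
Dir S: opp run (4,4), next='.' -> no flip
Dir SE: first cell '.' (not opp) -> no flip
All flips: (2,3)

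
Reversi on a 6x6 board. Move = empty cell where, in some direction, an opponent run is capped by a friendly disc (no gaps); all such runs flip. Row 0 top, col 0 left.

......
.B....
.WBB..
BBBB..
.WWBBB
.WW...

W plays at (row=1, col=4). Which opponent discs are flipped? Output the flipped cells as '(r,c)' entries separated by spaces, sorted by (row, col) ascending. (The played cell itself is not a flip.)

Answer: (2,3) (3,2)

Derivation:
Dir NW: first cell '.' (not opp) -> no flip
Dir N: first cell '.' (not opp) -> no flip
Dir NE: first cell '.' (not opp) -> no flip
Dir W: first cell '.' (not opp) -> no flip
Dir E: first cell '.' (not opp) -> no flip
Dir SW: opp run (2,3) (3,2) capped by W -> flip
Dir S: first cell '.' (not opp) -> no flip
Dir SE: first cell '.' (not opp) -> no flip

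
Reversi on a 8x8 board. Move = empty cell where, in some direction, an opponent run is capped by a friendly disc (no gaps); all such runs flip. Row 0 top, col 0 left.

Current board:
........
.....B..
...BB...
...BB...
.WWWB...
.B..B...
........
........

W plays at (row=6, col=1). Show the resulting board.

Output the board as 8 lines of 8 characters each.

Answer: ........
.....B..
...BB...
...BB...
.WWWB...
.W..B...
.W......
........

Derivation:
Place W at (6,1); scan 8 dirs for brackets.
Dir NW: first cell '.' (not opp) -> no flip
Dir N: opp run (5,1) capped by W -> flip
Dir NE: first cell '.' (not opp) -> no flip
Dir W: first cell '.' (not opp) -> no flip
Dir E: first cell '.' (not opp) -> no flip
Dir SW: first cell '.' (not opp) -> no flip
Dir S: first cell '.' (not opp) -> no flip
Dir SE: first cell '.' (not opp) -> no flip
All flips: (5,1)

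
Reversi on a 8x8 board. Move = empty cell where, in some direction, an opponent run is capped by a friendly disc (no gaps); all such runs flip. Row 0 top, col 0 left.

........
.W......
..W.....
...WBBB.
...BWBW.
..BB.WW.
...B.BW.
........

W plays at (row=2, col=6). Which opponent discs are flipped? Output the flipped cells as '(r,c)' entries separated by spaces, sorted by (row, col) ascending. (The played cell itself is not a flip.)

Dir NW: first cell '.' (not opp) -> no flip
Dir N: first cell '.' (not opp) -> no flip
Dir NE: first cell '.' (not opp) -> no flip
Dir W: first cell '.' (not opp) -> no flip
Dir E: first cell '.' (not opp) -> no flip
Dir SW: opp run (3,5) capped by W -> flip
Dir S: opp run (3,6) capped by W -> flip
Dir SE: first cell '.' (not opp) -> no flip

Answer: (3,5) (3,6)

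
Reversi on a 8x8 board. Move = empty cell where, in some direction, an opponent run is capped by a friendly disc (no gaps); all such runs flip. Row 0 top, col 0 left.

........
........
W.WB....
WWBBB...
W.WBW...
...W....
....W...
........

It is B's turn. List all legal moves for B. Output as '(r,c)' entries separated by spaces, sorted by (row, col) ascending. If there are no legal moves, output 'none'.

(1,0): no bracket -> illegal
(1,1): flips 1 -> legal
(1,2): flips 1 -> legal
(1,3): no bracket -> illegal
(2,1): flips 1 -> legal
(3,5): no bracket -> illegal
(4,1): flips 1 -> legal
(4,5): flips 1 -> legal
(5,0): no bracket -> illegal
(5,1): flips 1 -> legal
(5,2): flips 1 -> legal
(5,4): flips 1 -> legal
(5,5): flips 1 -> legal
(6,2): no bracket -> illegal
(6,3): flips 1 -> legal
(6,5): no bracket -> illegal
(7,3): no bracket -> illegal
(7,4): no bracket -> illegal
(7,5): no bracket -> illegal

Answer: (1,1) (1,2) (2,1) (4,1) (4,5) (5,1) (5,2) (5,4) (5,5) (6,3)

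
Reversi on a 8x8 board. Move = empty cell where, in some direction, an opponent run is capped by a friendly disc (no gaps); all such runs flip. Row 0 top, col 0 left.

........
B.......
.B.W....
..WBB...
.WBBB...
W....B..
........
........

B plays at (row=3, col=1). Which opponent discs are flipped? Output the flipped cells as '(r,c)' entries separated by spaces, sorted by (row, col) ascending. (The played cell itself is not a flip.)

Answer: (3,2)

Derivation:
Dir NW: first cell '.' (not opp) -> no flip
Dir N: first cell 'B' (not opp) -> no flip
Dir NE: first cell '.' (not opp) -> no flip
Dir W: first cell '.' (not opp) -> no flip
Dir E: opp run (3,2) capped by B -> flip
Dir SW: first cell '.' (not opp) -> no flip
Dir S: opp run (4,1), next='.' -> no flip
Dir SE: first cell 'B' (not opp) -> no flip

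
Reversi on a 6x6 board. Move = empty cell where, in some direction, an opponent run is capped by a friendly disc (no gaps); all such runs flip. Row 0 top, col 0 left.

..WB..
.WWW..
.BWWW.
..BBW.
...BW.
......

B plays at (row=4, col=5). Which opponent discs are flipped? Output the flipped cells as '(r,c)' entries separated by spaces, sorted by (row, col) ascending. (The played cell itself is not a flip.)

Answer: (4,4)

Derivation:
Dir NW: opp run (3,4) (2,3) (1,2), next='.' -> no flip
Dir N: first cell '.' (not opp) -> no flip
Dir NE: edge -> no flip
Dir W: opp run (4,4) capped by B -> flip
Dir E: edge -> no flip
Dir SW: first cell '.' (not opp) -> no flip
Dir S: first cell '.' (not opp) -> no flip
Dir SE: edge -> no flip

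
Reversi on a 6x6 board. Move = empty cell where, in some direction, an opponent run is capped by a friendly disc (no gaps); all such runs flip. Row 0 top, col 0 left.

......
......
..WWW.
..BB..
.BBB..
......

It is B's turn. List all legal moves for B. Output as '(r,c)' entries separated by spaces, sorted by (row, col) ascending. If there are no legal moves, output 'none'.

Answer: (1,1) (1,2) (1,3) (1,4) (1,5)

Derivation:
(1,1): flips 1 -> legal
(1,2): flips 1 -> legal
(1,3): flips 1 -> legal
(1,4): flips 1 -> legal
(1,5): flips 1 -> legal
(2,1): no bracket -> illegal
(2,5): no bracket -> illegal
(3,1): no bracket -> illegal
(3,4): no bracket -> illegal
(3,5): no bracket -> illegal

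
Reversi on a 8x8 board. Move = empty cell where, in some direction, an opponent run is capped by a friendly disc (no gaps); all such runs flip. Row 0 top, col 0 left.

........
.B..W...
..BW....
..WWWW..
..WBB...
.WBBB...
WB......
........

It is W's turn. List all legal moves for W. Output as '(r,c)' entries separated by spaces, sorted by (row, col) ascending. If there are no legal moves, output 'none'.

Answer: (0,0) (1,2) (2,1) (4,5) (5,5) (6,2) (6,3) (6,4) (6,5) (7,0) (7,1)

Derivation:
(0,0): flips 2 -> legal
(0,1): no bracket -> illegal
(0,2): no bracket -> illegal
(1,0): no bracket -> illegal
(1,2): flips 1 -> legal
(1,3): no bracket -> illegal
(2,0): no bracket -> illegal
(2,1): flips 1 -> legal
(3,1): no bracket -> illegal
(4,1): no bracket -> illegal
(4,5): flips 2 -> legal
(5,0): no bracket -> illegal
(5,5): flips 4 -> legal
(6,2): flips 4 -> legal
(6,3): flips 2 -> legal
(6,4): flips 3 -> legal
(6,5): flips 2 -> legal
(7,0): flips 3 -> legal
(7,1): flips 1 -> legal
(7,2): no bracket -> illegal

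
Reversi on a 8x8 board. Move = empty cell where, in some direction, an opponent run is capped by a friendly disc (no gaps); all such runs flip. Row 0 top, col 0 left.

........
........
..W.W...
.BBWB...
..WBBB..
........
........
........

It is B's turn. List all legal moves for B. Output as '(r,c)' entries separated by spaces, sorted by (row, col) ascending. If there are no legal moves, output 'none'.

Answer: (1,1) (1,2) (1,3) (1,4) (2,3) (4,1) (5,2) (5,3)

Derivation:
(1,1): flips 2 -> legal
(1,2): flips 1 -> legal
(1,3): flips 1 -> legal
(1,4): flips 1 -> legal
(1,5): no bracket -> illegal
(2,1): no bracket -> illegal
(2,3): flips 1 -> legal
(2,5): no bracket -> illegal
(3,5): no bracket -> illegal
(4,1): flips 1 -> legal
(5,1): no bracket -> illegal
(5,2): flips 1 -> legal
(5,3): flips 1 -> legal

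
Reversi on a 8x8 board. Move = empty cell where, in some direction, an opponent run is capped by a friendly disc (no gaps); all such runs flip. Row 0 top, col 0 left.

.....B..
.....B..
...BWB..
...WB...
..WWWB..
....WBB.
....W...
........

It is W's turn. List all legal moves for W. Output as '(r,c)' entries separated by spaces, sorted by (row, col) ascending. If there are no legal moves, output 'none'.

Answer: (0,6) (1,3) (1,6) (2,2) (2,6) (3,5) (3,6) (4,6) (5,7) (6,6)

Derivation:
(0,4): no bracket -> illegal
(0,6): flips 1 -> legal
(1,2): no bracket -> illegal
(1,3): flips 1 -> legal
(1,4): no bracket -> illegal
(1,6): flips 2 -> legal
(2,2): flips 1 -> legal
(2,6): flips 1 -> legal
(3,2): no bracket -> illegal
(3,5): flips 1 -> legal
(3,6): flips 1 -> legal
(4,6): flips 2 -> legal
(4,7): no bracket -> illegal
(5,7): flips 2 -> legal
(6,5): no bracket -> illegal
(6,6): flips 1 -> legal
(6,7): no bracket -> illegal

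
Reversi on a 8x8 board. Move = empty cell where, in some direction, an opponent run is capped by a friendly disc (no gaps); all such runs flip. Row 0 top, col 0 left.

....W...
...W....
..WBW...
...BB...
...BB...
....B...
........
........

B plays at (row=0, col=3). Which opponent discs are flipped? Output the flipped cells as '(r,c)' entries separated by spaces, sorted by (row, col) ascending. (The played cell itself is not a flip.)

Answer: (1,3)

Derivation:
Dir NW: edge -> no flip
Dir N: edge -> no flip
Dir NE: edge -> no flip
Dir W: first cell '.' (not opp) -> no flip
Dir E: opp run (0,4), next='.' -> no flip
Dir SW: first cell '.' (not opp) -> no flip
Dir S: opp run (1,3) capped by B -> flip
Dir SE: first cell '.' (not opp) -> no flip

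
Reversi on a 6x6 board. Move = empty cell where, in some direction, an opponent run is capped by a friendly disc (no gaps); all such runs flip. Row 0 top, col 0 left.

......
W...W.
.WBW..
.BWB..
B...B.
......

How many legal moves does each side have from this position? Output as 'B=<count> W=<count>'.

Answer: B=5 W=5

Derivation:
-- B to move --
(0,0): no bracket -> illegal
(0,1): no bracket -> illegal
(0,3): no bracket -> illegal
(0,4): no bracket -> illegal
(0,5): no bracket -> illegal
(1,1): flips 1 -> legal
(1,2): no bracket -> illegal
(1,3): flips 1 -> legal
(1,5): no bracket -> illegal
(2,0): flips 1 -> legal
(2,4): flips 1 -> legal
(2,5): no bracket -> illegal
(3,0): no bracket -> illegal
(3,4): no bracket -> illegal
(4,1): no bracket -> illegal
(4,2): flips 1 -> legal
(4,3): no bracket -> illegal
B mobility = 5
-- W to move --
(1,1): no bracket -> illegal
(1,2): flips 1 -> legal
(1,3): no bracket -> illegal
(2,0): no bracket -> illegal
(2,4): no bracket -> illegal
(3,0): flips 1 -> legal
(3,4): flips 1 -> legal
(3,5): no bracket -> illegal
(4,1): flips 1 -> legal
(4,2): no bracket -> illegal
(4,3): flips 1 -> legal
(4,5): no bracket -> illegal
(5,0): no bracket -> illegal
(5,1): no bracket -> illegal
(5,3): no bracket -> illegal
(5,4): no bracket -> illegal
(5,5): no bracket -> illegal
W mobility = 5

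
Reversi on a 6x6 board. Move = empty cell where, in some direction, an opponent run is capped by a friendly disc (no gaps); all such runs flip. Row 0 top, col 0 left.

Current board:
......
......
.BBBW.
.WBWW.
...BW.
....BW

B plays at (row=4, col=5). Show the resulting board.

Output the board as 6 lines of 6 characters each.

Answer: ......
......
.BBBW.
.WBWB.
...BBB
....BW

Derivation:
Place B at (4,5); scan 8 dirs for brackets.
Dir NW: opp run (3,4) capped by B -> flip
Dir N: first cell '.' (not opp) -> no flip
Dir NE: edge -> no flip
Dir W: opp run (4,4) capped by B -> flip
Dir E: edge -> no flip
Dir SW: first cell 'B' (not opp) -> no flip
Dir S: opp run (5,5), next=edge -> no flip
Dir SE: edge -> no flip
All flips: (3,4) (4,4)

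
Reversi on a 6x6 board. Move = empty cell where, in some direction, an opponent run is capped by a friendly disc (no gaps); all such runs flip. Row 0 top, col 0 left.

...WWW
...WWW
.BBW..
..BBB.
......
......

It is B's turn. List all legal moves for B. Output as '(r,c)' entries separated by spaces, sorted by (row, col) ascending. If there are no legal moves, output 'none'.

(0,2): no bracket -> illegal
(1,2): flips 1 -> legal
(2,4): flips 1 -> legal
(2,5): no bracket -> illegal

Answer: (1,2) (2,4)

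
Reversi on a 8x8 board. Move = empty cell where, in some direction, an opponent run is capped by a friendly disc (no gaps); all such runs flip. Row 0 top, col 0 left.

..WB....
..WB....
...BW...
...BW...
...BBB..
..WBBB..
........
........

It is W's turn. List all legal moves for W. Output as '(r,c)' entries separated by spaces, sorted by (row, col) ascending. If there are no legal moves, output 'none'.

Answer: (0,4) (1,4) (2,2) (3,2) (4,2) (5,6) (6,4)

Derivation:
(0,4): flips 1 -> legal
(1,4): flips 1 -> legal
(2,2): flips 1 -> legal
(3,2): flips 1 -> legal
(3,5): no bracket -> illegal
(3,6): no bracket -> illegal
(4,2): flips 1 -> legal
(4,6): no bracket -> illegal
(5,6): flips 4 -> legal
(6,2): no bracket -> illegal
(6,3): no bracket -> illegal
(6,4): flips 2 -> legal
(6,5): no bracket -> illegal
(6,6): no bracket -> illegal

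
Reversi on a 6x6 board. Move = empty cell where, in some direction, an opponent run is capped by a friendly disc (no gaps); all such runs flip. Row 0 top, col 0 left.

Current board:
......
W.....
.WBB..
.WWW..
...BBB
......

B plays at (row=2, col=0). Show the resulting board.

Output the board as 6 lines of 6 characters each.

Place B at (2,0); scan 8 dirs for brackets.
Dir NW: edge -> no flip
Dir N: opp run (1,0), next='.' -> no flip
Dir NE: first cell '.' (not opp) -> no flip
Dir W: edge -> no flip
Dir E: opp run (2,1) capped by B -> flip
Dir SW: edge -> no flip
Dir S: first cell '.' (not opp) -> no flip
Dir SE: opp run (3,1), next='.' -> no flip
All flips: (2,1)

Answer: ......
W.....
BBBB..
.WWW..
...BBB
......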